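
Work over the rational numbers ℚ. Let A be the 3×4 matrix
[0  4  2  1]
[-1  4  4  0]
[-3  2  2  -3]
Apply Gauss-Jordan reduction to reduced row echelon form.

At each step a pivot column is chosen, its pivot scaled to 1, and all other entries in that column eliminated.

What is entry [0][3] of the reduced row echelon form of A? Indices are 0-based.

M[0][3] = 6/5

pivot(0,0): swap R0↔R1
pivot(0,0)=-1: scale R0 → (1, -4, -4, 0)
  clear (2,0): R2 −= (-3)R0 → (0, -10, -10, -3)
pivot(1,1)=4: scale R1 → (0, 1, 1/2, 1/4)
  clear (0,1): R0 −= (-4)R1 → (1, 0, -2, 1)
  clear (2,1): R2 −= (-10)R1 → (0, 0, -5, -1/2)
pivot(2,2)=-5: scale R2 → (0, 0, 1, 1/10)
  clear (0,2): R0 −= (-2)R2 → (1, 0, 0, 6/5)
  clear (1,2): R1 −= (1/2)R2 → (0, 1, 0, 1/5)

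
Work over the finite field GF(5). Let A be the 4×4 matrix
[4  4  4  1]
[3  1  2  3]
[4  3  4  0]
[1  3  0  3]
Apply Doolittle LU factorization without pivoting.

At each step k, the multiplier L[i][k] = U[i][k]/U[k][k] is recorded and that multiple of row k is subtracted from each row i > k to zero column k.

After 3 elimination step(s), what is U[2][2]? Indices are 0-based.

U[2][2] = 3

Step 1: pivot at (0,0) is 4.
  row1 ← row1 − (2)·row0  ⇒  L[1][0]=2, U row1=(0, 3, 4, 1)
  row2 ← row2 − (1)·row0  ⇒  L[2][0]=1, U row2=(0, 4, 0, 4)
  row3 ← row3 − (4)·row0  ⇒  L[3][0]=4, U row3=(0, 2, 4, 4)
Step 2: pivot at (1,1) is 3.
  row2 ← row2 − (3)·row1  ⇒  L[2][1]=3, U row2=(0, 0, 3, 1)
  row3 ← row3 − (4)·row1  ⇒  L[3][1]=4, U row3=(0, 0, 3, 0)
Step 3: pivot at (2,2) is 3.
  row3 ← row3 − (1)·row2  ⇒  L[3][2]=1, U row3=(0, 0, 0, 4)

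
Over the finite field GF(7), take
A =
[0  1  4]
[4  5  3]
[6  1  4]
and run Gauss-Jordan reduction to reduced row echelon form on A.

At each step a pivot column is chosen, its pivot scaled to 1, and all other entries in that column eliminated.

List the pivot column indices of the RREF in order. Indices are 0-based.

pivot(0,0): swap R0↔R1
pivot(0,0)=4: scale R0 → (1, 3, 6)
  clear (2,0): R2 −= (6)R0 → (0, 4, 3)
pivot(1,1)=1: scale R1 → (0, 1, 4)
  clear (0,1): R0 −= (3)R1 → (1, 0, 1)
  clear (2,1): R2 −= (4)R1 → (0, 0, 1)
pivot(2,2)=1: scale R2 → (0, 0, 1)
  clear (0,2): R0 −= (1)R2 → (1, 0, 0)
  clear (1,2): R1 −= (4)R2 → (0, 1, 0)

pivot columns: 0, 1, 2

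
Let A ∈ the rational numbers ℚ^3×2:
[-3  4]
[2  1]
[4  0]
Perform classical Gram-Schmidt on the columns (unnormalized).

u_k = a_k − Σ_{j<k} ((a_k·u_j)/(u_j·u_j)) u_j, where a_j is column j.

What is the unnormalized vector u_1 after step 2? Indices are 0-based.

Step 1: u_0 = a_0 = (-3, 2, 4).
Step 2: u_1 = a_1 − (-10/29)·u_0 = (86/29, 49/29, 40/29).

u_1 = (86/29, 49/29, 40/29)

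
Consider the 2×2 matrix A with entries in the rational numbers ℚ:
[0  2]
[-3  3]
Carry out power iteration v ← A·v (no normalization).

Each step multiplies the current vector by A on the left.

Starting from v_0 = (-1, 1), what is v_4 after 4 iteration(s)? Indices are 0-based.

v_4 = (0, -72)

v_0 = (-1, 1).
v_1 = A·v_0 = (2, 6).
v_2 = A·v_1 = (12, 12).
v_3 = A·v_2 = (24, 0).
v_4 = A·v_3 = (0, -72).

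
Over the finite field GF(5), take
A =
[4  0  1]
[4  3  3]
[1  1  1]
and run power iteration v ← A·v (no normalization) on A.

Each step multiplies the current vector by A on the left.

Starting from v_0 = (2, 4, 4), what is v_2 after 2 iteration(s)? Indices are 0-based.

v_2 = (3, 4, 4)

v_0 = (2, 4, 4).
v_1 = A·v_0 = (2, 2, 0).
v_2 = A·v_1 = (3, 4, 4).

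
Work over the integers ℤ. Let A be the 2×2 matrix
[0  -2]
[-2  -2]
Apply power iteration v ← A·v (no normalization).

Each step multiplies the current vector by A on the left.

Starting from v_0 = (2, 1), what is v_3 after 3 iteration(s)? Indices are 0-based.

v_0 = (2, 1).
v_1 = A·v_0 = (-2, -6).
v_2 = A·v_1 = (12, 16).
v_3 = A·v_2 = (-32, -56).

v_3 = (-32, -56)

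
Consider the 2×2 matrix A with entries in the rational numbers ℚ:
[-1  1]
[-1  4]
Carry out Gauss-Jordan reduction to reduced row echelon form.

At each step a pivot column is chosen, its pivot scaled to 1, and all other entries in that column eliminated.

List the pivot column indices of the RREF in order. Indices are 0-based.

pivot columns: 0, 1

pivot(0,0)=-1: scale R0 → (1, -1)
  clear (1,0): R1 −= (-1)R0 → (0, 3)
pivot(1,1)=3: scale R1 → (0, 1)
  clear (0,1): R0 −= (-1)R1 → (1, 0)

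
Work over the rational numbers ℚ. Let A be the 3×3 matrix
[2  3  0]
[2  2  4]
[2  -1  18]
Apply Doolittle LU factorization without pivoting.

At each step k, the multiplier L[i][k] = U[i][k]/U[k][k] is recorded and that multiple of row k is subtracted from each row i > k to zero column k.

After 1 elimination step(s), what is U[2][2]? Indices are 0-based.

[col 0] pivot 2
  R1 -= 1*R0 → (0, -1, 4)  (L[1][0] := 1)
  R2 -= 1*R0 → (0, -4, 18)  (L[2][0] := 1)

U[2][2] = 18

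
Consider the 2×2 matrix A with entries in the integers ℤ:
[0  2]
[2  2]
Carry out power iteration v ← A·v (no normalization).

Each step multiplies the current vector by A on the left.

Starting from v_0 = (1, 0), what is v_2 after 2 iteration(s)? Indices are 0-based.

v_0 = (1, 0).
v_1 = A·v_0 = (0, 2).
v_2 = A·v_1 = (4, 4).

v_2 = (4, 4)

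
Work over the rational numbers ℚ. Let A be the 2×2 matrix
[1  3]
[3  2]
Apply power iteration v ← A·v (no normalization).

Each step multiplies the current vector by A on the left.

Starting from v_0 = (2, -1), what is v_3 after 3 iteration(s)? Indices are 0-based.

v_0 = (2, -1).
v_1 = A·v_0 = (-1, 4).
v_2 = A·v_1 = (11, 5).
v_3 = A·v_2 = (26, 43).

v_3 = (26, 43)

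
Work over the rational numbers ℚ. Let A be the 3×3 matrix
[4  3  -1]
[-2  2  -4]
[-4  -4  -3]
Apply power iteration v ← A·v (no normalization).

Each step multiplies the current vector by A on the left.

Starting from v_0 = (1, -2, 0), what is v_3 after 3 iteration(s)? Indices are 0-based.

v_3 = (-212, -68, 156)

v_0 = (1, -2, 0).
v_1 = A·v_0 = (-2, -6, 4).
v_2 = A·v_1 = (-30, -24, 20).
v_3 = A·v_2 = (-212, -68, 156).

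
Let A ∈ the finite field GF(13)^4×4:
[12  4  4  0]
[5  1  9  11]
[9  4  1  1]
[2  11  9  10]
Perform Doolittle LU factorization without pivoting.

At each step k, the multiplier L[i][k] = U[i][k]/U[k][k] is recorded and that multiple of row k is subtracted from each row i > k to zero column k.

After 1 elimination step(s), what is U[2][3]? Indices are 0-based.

[col 0] pivot 12
  R1 -= 8*R0 → (0, 8, 3, 11)  (L[1][0] := 8)
  R2 -= 4*R0 → (0, 1, 11, 1)  (L[2][0] := 4)
  R3 -= 11*R0 → (0, 6, 4, 10)  (L[3][0] := 11)

U[2][3] = 1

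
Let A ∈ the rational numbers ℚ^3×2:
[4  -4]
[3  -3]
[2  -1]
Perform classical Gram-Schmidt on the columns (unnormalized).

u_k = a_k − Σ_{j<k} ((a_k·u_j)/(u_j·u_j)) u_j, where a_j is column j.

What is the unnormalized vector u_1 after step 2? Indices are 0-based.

Step 1: u_0 = a_0 = (4, 3, 2).
Step 2: u_1 = a_1 − (-27/29)·u_0 = (-8/29, -6/29, 25/29).

u_1 = (-8/29, -6/29, 25/29)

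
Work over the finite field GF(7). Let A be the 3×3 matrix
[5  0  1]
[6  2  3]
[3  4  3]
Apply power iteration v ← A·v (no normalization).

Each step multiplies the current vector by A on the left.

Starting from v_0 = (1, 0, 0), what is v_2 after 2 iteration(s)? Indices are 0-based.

v_2 = (0, 2, 6)

v_0 = (1, 0, 0).
v_1 = A·v_0 = (5, 6, 3).
v_2 = A·v_1 = (0, 2, 6).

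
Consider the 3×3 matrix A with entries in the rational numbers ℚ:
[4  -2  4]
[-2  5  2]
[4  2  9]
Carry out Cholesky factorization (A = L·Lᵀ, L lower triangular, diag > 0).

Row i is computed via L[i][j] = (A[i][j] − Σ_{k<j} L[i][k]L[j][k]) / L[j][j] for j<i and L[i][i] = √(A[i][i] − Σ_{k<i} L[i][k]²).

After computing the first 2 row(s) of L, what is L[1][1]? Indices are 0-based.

L[1][1] = 2

Step 1: L[0][0] = √(4) = 2.
  L[1][0] = (-2) / L[0][0] = -1.
Step 2: L[1][1] = √(4) = 2.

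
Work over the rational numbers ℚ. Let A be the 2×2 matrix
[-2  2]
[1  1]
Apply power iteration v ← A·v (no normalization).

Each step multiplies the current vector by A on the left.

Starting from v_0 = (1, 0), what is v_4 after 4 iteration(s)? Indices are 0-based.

v_0 = (1, 0).
v_1 = A·v_0 = (-2, 1).
v_2 = A·v_1 = (6, -1).
v_3 = A·v_2 = (-14, 5).
v_4 = A·v_3 = (38, -9).

v_4 = (38, -9)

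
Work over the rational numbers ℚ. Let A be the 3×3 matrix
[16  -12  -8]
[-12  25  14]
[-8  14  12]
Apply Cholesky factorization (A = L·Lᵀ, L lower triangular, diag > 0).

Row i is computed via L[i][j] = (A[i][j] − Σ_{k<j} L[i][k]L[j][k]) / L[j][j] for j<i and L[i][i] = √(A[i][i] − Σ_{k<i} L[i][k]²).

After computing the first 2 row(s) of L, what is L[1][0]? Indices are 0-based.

Step 1: L[0][0] = √(16) = 4.
  L[1][0] = (-12) / L[0][0] = -3.
Step 2: L[1][1] = √(16) = 4.

L[1][0] = -3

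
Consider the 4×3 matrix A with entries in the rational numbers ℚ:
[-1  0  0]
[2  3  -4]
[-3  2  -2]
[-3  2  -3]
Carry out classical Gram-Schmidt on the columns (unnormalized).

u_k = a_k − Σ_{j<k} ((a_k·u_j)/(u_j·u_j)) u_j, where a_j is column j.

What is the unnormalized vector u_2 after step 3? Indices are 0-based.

Step 1: u_0 = a_0 = (-1, 2, -3, -3).
Step 2: u_1 = a_1 − (-6/23)·u_0 = (-6/23, 81/23, 28/23, 28/23).
Step 3: u_2 = a_2 − (7/23)·u_0 − (-464/355)·u_1 = (-13/355, -2/355, 179/355, -176/355).

u_2 = (-13/355, -2/355, 179/355, -176/355)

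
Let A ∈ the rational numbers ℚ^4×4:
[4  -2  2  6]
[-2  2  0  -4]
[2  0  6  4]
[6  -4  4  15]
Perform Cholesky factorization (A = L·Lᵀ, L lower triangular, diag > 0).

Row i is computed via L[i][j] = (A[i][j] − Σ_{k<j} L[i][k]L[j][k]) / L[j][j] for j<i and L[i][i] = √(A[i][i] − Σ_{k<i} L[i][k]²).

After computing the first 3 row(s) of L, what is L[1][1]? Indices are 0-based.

L[1][1] = 1

Step 1: L[0][0] = √(4) = 2.
  L[1][0] = (-2) / L[0][0] = -1.
Step 2: L[1][1] = √(1) = 1.
  L[2][0] = (2) / L[0][0] = 1.
  L[2][1] = (1) / L[1][1] = 1.
Step 3: L[2][2] = √(4) = 2.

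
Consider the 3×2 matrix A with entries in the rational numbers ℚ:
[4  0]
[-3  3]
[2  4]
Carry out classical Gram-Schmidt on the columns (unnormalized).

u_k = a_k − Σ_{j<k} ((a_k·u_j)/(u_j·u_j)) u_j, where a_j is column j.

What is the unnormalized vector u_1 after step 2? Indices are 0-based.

u_1 = (4/29, 84/29, 118/29)

Step 1: u_0 = a_0 = (4, -3, 2).
Step 2: u_1 = a_1 − (-1/29)·u_0 = (4/29, 84/29, 118/29).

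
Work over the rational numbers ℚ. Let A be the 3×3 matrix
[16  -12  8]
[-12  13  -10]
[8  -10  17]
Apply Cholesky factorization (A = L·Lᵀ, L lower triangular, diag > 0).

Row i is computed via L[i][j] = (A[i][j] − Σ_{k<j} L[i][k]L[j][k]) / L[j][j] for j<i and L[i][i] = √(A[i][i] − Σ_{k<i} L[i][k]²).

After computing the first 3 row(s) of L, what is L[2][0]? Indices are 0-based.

Step 1: L[0][0] = √(16) = 4.
  L[1][0] = (-12) / L[0][0] = -3.
Step 2: L[1][1] = √(4) = 2.
  L[2][0] = (8) / L[0][0] = 2.
  L[2][1] = (-4) / L[1][1] = -2.
Step 3: L[2][2] = √(9) = 3.

L[2][0] = 2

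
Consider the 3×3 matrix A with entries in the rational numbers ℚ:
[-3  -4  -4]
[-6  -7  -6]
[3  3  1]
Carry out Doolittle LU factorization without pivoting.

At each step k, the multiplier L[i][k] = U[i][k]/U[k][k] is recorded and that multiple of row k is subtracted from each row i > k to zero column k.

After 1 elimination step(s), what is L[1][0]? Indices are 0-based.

Step 1: pivot at (0,0) is -3.
  row1 ← row1 − (2)·row0  ⇒  L[1][0]=2, U row1=(0, 1, 2)
  row2 ← row2 − (-1)·row0  ⇒  L[2][0]=-1, U row2=(0, -1, -3)

L[1][0] = 2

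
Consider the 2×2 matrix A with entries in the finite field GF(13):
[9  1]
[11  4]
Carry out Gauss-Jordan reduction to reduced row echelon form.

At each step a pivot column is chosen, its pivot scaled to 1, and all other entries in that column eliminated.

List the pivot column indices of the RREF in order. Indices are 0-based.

pivot columns: 0, 1

[1] R0 /= 9  ⇒  (1, 3)
     R1 -= 11·R0  ⇒  (0, 10)
[2] R1 /= 10  ⇒  (0, 1)
     R0 -= 3·R1  ⇒  (1, 0)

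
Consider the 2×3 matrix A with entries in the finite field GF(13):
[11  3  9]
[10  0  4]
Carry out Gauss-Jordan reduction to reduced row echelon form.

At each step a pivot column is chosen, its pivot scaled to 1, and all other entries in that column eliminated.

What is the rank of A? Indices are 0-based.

[1] R0 /= 11  ⇒  (1, 5, 2)
     R1 -= 10·R0  ⇒  (0, 2, 10)
[2] R1 /= 2  ⇒  (0, 1, 5)
     R0 -= 5·R1  ⇒  (1, 0, 3)

rank = 2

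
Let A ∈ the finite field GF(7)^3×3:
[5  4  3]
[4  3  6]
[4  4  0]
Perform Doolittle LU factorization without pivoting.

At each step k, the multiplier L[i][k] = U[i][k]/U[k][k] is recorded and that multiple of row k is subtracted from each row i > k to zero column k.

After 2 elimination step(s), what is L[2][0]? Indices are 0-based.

L[2][0] = 5

[col 0] pivot 5
  R1 -= 5*R0 → (0, 4, 5)  (L[1][0] := 5)
  R2 -= 5*R0 → (0, 5, 6)  (L[2][0] := 5)
[col 1] pivot 4
  R2 -= 3*R1 → (0, 0, 5)  (L[2][1] := 3)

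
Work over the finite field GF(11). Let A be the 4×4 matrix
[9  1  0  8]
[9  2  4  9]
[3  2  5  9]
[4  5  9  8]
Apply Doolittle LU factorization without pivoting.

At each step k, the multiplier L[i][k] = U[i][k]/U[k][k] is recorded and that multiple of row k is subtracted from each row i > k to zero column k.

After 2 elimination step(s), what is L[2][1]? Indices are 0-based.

L[2][1] = 9

Step 1: pivot at (0,0) is 9.
  row1 ← row1 − (1)·row0  ⇒  L[1][0]=1, U row1=(0, 1, 4, 1)
  row2 ← row2 − (4)·row0  ⇒  L[2][0]=4, U row2=(0, 9, 5, 10)
  row3 ← row3 − (9)·row0  ⇒  L[3][0]=9, U row3=(0, 7, 9, 2)
Step 2: pivot at (1,1) is 1.
  row2 ← row2 − (9)·row1  ⇒  L[2][1]=9, U row2=(0, 0, 2, 1)
  row3 ← row3 − (7)·row1  ⇒  L[3][1]=7, U row3=(0, 0, 3, 6)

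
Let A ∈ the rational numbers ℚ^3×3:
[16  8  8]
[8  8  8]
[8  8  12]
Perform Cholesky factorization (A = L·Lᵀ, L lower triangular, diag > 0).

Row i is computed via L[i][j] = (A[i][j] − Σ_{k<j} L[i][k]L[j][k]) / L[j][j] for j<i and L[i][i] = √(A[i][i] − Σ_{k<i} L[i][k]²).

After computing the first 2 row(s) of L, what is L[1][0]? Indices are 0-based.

L[1][0] = 2

Step 1: L[0][0] = √(16) = 4.
  L[1][0] = (8) / L[0][0] = 2.
Step 2: L[1][1] = √(4) = 2.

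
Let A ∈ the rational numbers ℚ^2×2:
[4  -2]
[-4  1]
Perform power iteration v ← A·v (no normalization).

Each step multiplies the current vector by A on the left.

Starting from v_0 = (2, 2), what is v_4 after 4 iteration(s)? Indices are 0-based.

v_0 = (2, 2).
v_1 = A·v_0 = (4, -6).
v_2 = A·v_1 = (28, -22).
v_3 = A·v_2 = (156, -134).
v_4 = A·v_3 = (892, -758).

v_4 = (892, -758)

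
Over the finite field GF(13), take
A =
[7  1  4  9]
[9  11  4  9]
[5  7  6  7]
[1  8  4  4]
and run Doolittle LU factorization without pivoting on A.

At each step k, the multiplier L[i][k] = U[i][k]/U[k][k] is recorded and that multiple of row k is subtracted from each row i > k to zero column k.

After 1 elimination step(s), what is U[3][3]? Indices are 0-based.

U[3][3] = 12

k=0: U[0][0]=7
  eliminate (1,0): mult=5, new row 1: (0, 6, 10, 3); set L[1][0]=5
  eliminate (2,0): mult=10, new row 2: (0, 10, 5, 8); set L[2][0]=10
  eliminate (3,0): mult=2, new row 3: (0, 6, 9, 12); set L[3][0]=2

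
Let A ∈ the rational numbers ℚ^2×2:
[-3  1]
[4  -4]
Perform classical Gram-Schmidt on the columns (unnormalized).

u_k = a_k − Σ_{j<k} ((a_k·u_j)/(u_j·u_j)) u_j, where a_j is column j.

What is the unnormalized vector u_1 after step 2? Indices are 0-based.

u_1 = (-32/25, -24/25)

Step 1: u_0 = a_0 = (-3, 4).
Step 2: u_1 = a_1 − (-19/25)·u_0 = (-32/25, -24/25).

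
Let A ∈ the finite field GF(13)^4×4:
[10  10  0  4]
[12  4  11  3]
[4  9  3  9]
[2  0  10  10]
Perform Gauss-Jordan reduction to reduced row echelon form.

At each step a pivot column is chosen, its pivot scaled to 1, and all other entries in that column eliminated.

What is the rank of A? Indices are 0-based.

rank = 4

step 1: normalize row 0 (÷10) = (1, 1, 0, 3)
  row 1: subtract 12×row0 = (0, 5, 11, 6)
  row 2: subtract 4×row0 = (0, 5, 3, 10)
  row 3: subtract 2×row0 = (0, 11, 10, 4)
step 2: normalize row 1 (÷5) = (0, 1, 10, 9)
  row 0: subtract 1×row1 = (1, 0, 3, 7)
  row 2: subtract 5×row1 = (0, 0, 5, 4)
  row 3: subtract 11×row1 = (0, 0, 4, 9)
step 3: normalize row 2 (÷5) = (0, 0, 1, 6)
  row 0: subtract 3×row2 = (1, 0, 0, 2)
  row 1: subtract 10×row2 = (0, 1, 0, 1)
  row 3: subtract 4×row2 = (0, 0, 0, 11)
step 4: normalize row 3 (÷11) = (0, 0, 0, 1)
  row 0: subtract 2×row3 = (1, 0, 0, 0)
  row 1: subtract 1×row3 = (0, 1, 0, 0)
  row 2: subtract 6×row3 = (0, 0, 1, 0)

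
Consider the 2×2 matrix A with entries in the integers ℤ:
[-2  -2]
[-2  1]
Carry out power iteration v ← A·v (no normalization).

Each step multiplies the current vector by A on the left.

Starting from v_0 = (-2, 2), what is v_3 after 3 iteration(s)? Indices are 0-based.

v_3 = (12, 30)

v_0 = (-2, 2).
v_1 = A·v_0 = (0, 6).
v_2 = A·v_1 = (-12, 6).
v_3 = A·v_2 = (12, 30).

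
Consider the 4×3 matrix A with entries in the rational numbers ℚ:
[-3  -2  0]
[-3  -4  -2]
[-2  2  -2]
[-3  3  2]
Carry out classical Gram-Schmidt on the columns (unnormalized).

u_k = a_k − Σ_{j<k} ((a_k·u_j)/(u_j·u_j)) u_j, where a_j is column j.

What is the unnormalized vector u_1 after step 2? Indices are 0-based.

u_1 = (-47/31, -109/31, 72/31, 108/31)

Step 1: u_0 = a_0 = (-3, -3, -2, -3).
Step 2: u_1 = a_1 − (5/31)·u_0 = (-47/31, -109/31, 72/31, 108/31).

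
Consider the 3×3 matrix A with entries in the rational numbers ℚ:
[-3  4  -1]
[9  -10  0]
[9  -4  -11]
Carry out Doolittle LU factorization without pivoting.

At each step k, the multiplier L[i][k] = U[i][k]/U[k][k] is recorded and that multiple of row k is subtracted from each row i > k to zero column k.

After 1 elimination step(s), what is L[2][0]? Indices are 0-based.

L[2][0] = -3

k=0: U[0][0]=-3
  eliminate (1,0): mult=-3, new row 1: (0, 2, -3); set L[1][0]=-3
  eliminate (2,0): mult=-3, new row 2: (0, 8, -14); set L[2][0]=-3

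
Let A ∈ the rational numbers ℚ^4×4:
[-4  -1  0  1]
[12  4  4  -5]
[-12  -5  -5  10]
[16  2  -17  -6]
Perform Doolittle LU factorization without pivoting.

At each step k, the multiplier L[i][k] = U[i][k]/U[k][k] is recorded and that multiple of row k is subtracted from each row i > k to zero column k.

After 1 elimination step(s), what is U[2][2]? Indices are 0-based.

k=0: U[0][0]=-4
  eliminate (1,0): mult=-3, new row 1: (0, 1, 4, -2); set L[1][0]=-3
  eliminate (2,0): mult=3, new row 2: (0, -2, -5, 7); set L[2][0]=3
  eliminate (3,0): mult=-4, new row 3: (0, -2, -17, -2); set L[3][0]=-4

U[2][2] = -5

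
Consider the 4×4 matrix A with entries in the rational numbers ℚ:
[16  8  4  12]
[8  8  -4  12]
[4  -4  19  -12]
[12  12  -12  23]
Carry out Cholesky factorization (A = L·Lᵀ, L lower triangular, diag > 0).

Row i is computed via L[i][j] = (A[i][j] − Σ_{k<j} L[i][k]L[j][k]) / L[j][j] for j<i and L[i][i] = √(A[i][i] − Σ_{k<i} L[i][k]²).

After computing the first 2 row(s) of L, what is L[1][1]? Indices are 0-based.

L[1][1] = 2

Step 1: L[0][0] = √(16) = 4.
  L[1][0] = (8) / L[0][0] = 2.
Step 2: L[1][1] = √(4) = 2.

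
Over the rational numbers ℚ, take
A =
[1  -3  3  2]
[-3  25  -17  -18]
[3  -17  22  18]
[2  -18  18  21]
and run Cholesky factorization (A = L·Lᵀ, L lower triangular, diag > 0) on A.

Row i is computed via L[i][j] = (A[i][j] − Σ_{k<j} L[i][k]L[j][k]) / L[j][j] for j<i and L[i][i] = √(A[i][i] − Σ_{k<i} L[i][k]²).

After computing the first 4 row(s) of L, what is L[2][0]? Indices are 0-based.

Step 1: L[0][0] = √(1) = 1.
  L[1][0] = (-3) / L[0][0] = -3.
Step 2: L[1][1] = √(16) = 4.
  L[2][0] = (3) / L[0][0] = 3.
  L[2][1] = (-8) / L[1][1] = -2.
Step 3: L[2][2] = √(9) = 3.
  L[3][0] = (2) / L[0][0] = 2.
  L[3][1] = (-12) / L[1][1] = -3.
  L[3][2] = (6) / L[2][2] = 2.
Step 4: L[3][3] = √(4) = 2.

L[2][0] = 3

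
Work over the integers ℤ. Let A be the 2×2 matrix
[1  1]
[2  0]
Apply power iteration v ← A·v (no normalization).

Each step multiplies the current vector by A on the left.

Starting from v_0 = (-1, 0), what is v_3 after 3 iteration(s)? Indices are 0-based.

v_3 = (-5, -6)

v_0 = (-1, 0).
v_1 = A·v_0 = (-1, -2).
v_2 = A·v_1 = (-3, -2).
v_3 = A·v_2 = (-5, -6).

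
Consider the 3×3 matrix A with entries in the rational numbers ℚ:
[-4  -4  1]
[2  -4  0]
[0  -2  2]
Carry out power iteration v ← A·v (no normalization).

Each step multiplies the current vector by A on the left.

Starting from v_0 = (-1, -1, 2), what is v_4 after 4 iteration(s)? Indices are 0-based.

v_0 = (-1, -1, 2).
v_1 = A·v_0 = (10, 2, 6).
v_2 = A·v_1 = (-42, 12, 8).
v_3 = A·v_2 = (128, -132, -8).
v_4 = A·v_3 = (8, 784, 248).

v_4 = (8, 784, 248)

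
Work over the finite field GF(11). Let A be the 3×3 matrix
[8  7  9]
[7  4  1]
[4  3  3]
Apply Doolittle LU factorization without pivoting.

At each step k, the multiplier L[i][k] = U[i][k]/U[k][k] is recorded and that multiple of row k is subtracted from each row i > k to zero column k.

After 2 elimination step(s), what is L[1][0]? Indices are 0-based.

Step 1: pivot at (0,0) is 8.
  row1 ← row1 − (5)·row0  ⇒  L[1][0]=5, U row1=(0, 2, 0)
  row2 ← row2 − (6)·row0  ⇒  L[2][0]=6, U row2=(0, 5, 4)
Step 2: pivot at (1,1) is 2.
  row2 ← row2 − (8)·row1  ⇒  L[2][1]=8, U row2=(0, 0, 4)

L[1][0] = 5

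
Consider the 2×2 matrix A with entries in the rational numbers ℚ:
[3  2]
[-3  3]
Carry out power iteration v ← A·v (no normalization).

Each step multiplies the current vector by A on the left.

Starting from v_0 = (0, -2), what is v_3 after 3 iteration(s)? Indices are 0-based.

v_0 = (0, -2).
v_1 = A·v_0 = (-4, -6).
v_2 = A·v_1 = (-24, -6).
v_3 = A·v_2 = (-84, 54).

v_3 = (-84, 54)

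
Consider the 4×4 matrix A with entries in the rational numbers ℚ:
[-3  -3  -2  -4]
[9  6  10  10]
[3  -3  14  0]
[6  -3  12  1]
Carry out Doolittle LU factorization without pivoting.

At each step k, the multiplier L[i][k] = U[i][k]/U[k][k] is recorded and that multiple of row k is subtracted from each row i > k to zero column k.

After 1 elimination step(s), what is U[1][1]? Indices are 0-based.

[col 0] pivot -3
  R1 -= -3*R0 → (0, -3, 4, -2)  (L[1][0] := -3)
  R2 -= -1*R0 → (0, -6, 12, -4)  (L[2][0] := -1)
  R3 -= -2*R0 → (0, -9, 8, -7)  (L[3][0] := -2)

U[1][1] = -3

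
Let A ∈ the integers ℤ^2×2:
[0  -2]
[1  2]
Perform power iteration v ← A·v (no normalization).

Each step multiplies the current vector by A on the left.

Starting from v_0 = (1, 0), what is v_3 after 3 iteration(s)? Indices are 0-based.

v_0 = (1, 0).
v_1 = A·v_0 = (0, 1).
v_2 = A·v_1 = (-2, 2).
v_3 = A·v_2 = (-4, 2).

v_3 = (-4, 2)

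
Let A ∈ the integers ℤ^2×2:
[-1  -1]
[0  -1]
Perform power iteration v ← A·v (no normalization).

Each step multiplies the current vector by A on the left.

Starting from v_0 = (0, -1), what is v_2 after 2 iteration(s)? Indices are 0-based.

v_2 = (-2, -1)

v_0 = (0, -1).
v_1 = A·v_0 = (1, 1).
v_2 = A·v_1 = (-2, -1).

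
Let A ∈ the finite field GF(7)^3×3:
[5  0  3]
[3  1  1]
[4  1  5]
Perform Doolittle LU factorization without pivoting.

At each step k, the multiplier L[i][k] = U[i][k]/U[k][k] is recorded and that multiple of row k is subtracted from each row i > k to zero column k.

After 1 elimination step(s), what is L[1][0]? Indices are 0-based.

k=0: U[0][0]=5
  eliminate (1,0): mult=2, new row 1: (0, 1, 2); set L[1][0]=2
  eliminate (2,0): mult=5, new row 2: (0, 1, 4); set L[2][0]=5

L[1][0] = 2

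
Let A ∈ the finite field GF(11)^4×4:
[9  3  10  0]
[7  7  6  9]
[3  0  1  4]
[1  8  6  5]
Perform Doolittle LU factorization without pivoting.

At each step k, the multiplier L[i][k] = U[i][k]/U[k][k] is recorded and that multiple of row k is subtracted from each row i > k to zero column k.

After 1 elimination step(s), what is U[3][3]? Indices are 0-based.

U[3][3] = 5

Step 1: pivot at (0,0) is 9.
  row1 ← row1 − (2)·row0  ⇒  L[1][0]=2, U row1=(0, 1, 8, 9)
  row2 ← row2 − (4)·row0  ⇒  L[2][0]=4, U row2=(0, 10, 5, 4)
  row3 ← row3 − (5)·row0  ⇒  L[3][0]=5, U row3=(0, 4, 0, 5)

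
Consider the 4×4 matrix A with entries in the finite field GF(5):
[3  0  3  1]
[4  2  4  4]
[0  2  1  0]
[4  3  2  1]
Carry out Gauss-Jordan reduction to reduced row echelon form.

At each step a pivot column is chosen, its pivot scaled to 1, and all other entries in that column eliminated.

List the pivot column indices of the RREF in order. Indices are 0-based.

pivot columns: 0, 1, 2, 3

step 1: normalize row 0 (÷3) = (1, 0, 1, 2)
  row 1: subtract 4×row0 = (0, 2, 0, 1)
  row 3: subtract 4×row0 = (0, 3, 3, 3)
step 2: normalize row 1 (÷2) = (0, 1, 0, 3)
  row 2: subtract 2×row1 = (0, 0, 1, 4)
  row 3: subtract 3×row1 = (0, 0, 3, 4)
step 3: normalize row 2 (÷1) = (0, 0, 1, 4)
  row 0: subtract 1×row2 = (1, 0, 0, 3)
  row 3: subtract 3×row2 = (0, 0, 0, 2)
step 4: normalize row 3 (÷2) = (0, 0, 0, 1)
  row 0: subtract 3×row3 = (1, 0, 0, 0)
  row 1: subtract 3×row3 = (0, 1, 0, 0)
  row 2: subtract 4×row3 = (0, 0, 1, 0)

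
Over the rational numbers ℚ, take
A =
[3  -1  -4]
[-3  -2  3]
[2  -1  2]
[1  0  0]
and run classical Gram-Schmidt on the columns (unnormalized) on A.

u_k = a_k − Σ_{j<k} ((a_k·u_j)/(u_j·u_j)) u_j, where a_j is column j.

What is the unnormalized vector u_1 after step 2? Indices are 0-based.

u_1 = (-26/23, -43/23, -25/23, -1/23)

Step 1: u_0 = a_0 = (3, -3, 2, 1).
Step 2: u_1 = a_1 − (1/23)·u_0 = (-26/23, -43/23, -25/23, -1/23).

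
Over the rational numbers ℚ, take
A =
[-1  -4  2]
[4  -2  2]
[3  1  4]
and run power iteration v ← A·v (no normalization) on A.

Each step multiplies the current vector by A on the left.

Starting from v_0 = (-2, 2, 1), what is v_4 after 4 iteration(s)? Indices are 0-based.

v_4 = (-296, -568, 4)

v_0 = (-2, 2, 1).
v_1 = A·v_0 = (-4, -10, 0).
v_2 = A·v_1 = (44, 4, -22).
v_3 = A·v_2 = (-104, 124, 48).
v_4 = A·v_3 = (-296, -568, 4).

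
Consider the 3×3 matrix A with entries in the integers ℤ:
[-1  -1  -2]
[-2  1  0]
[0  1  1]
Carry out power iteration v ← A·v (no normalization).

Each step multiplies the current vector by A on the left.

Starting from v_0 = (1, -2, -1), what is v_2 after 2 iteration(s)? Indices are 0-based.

v_2 = (7, -10, -7)

v_0 = (1, -2, -1).
v_1 = A·v_0 = (3, -4, -3).
v_2 = A·v_1 = (7, -10, -7).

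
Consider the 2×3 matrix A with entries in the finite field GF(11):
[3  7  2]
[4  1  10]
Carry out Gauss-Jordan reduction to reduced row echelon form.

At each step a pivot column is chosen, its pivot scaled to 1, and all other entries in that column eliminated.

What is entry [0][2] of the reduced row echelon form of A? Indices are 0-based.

[1] R0 /= 3  ⇒  (1, 6, 8)
     R1 -= 4·R0  ⇒  (0, 10, 0)
[2] R1 /= 10  ⇒  (0, 1, 0)
     R0 -= 6·R1  ⇒  (1, 0, 8)

M[0][2] = 8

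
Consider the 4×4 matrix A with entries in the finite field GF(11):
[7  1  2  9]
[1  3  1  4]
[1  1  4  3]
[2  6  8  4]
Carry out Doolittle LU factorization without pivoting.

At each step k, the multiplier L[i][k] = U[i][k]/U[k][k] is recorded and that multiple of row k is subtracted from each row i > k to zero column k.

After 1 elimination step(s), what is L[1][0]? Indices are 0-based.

[col 0] pivot 7
  R1 -= 8*R0 → (0, 6, 7, 9)  (L[1][0] := 8)
  R2 -= 8*R0 → (0, 4, 10, 8)  (L[2][0] := 8)
  R3 -= 5*R0 → (0, 1, 9, 3)  (L[3][0] := 5)

L[1][0] = 8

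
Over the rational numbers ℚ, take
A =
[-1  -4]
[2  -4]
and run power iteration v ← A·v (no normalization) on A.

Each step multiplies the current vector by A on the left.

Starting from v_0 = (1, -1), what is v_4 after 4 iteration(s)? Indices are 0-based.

v_0 = (1, -1).
v_1 = A·v_0 = (3, 6).
v_2 = A·v_1 = (-27, -18).
v_3 = A·v_2 = (99, 18).
v_4 = A·v_3 = (-171, 126).

v_4 = (-171, 126)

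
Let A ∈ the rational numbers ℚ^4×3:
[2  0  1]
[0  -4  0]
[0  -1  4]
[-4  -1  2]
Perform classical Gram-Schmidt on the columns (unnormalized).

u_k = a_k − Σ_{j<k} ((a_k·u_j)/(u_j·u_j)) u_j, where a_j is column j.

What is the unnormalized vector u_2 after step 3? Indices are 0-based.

Step 1: u_0 = a_0 = (2, 0, 0, -4).
Step 2: u_1 = a_1 − (1/5)·u_0 = (-2/5, -4, -1, -1/5).
Step 3: u_2 = a_2 − (-3/10)·u_0 − (-12/43)·u_1 = (64/43, -48/43, 160/43, 32/43).

u_2 = (64/43, -48/43, 160/43, 32/43)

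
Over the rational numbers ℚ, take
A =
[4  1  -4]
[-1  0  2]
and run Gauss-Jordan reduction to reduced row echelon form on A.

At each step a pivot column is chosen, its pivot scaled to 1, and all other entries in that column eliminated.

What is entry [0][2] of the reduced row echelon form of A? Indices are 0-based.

step 1: normalize row 0 (÷4) = (1, 1/4, -1)
  row 1: subtract -1×row0 = (0, 1/4, 1)
step 2: normalize row 1 (÷1/4) = (0, 1, 4)
  row 0: subtract 1/4×row1 = (1, 0, -2)

M[0][2] = -2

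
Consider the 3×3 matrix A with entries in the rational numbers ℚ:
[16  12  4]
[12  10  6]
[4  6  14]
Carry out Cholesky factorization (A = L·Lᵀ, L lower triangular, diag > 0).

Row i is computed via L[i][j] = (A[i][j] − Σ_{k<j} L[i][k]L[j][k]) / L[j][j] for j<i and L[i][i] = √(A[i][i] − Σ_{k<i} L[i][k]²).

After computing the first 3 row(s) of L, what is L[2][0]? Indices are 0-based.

L[2][0] = 1

Step 1: L[0][0] = √(16) = 4.
  L[1][0] = (12) / L[0][0] = 3.
Step 2: L[1][1] = √(1) = 1.
  L[2][0] = (4) / L[0][0] = 1.
  L[2][1] = (3) / L[1][1] = 3.
Step 3: L[2][2] = √(4) = 2.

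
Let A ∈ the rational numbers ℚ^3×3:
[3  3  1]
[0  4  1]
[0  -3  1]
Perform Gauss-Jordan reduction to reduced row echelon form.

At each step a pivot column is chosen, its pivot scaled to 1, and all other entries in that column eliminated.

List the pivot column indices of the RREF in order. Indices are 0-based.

pivot columns: 0, 1, 2

[1] R0 /= 3  ⇒  (1, 1, 1/3)
[2] R1 /= 4  ⇒  (0, 1, 1/4)
     R0 -= 1·R1  ⇒  (1, 0, 1/12)
     R2 -= -3·R1  ⇒  (0, 0, 7/4)
[3] R2 /= 7/4  ⇒  (0, 0, 1)
     R0 -= 1/12·R2  ⇒  (1, 0, 0)
     R1 -= 1/4·R2  ⇒  (0, 1, 0)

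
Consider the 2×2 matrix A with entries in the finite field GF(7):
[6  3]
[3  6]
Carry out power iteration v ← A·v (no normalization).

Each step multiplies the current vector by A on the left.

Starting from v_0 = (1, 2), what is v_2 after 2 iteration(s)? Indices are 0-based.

v_2 = (5, 0)

v_0 = (1, 2).
v_1 = A·v_0 = (5, 1).
v_2 = A·v_1 = (5, 0).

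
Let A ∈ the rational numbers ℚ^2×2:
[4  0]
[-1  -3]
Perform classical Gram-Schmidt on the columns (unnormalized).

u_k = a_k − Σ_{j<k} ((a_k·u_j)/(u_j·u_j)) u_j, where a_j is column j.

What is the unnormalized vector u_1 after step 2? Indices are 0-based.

Step 1: u_0 = a_0 = (4, -1).
Step 2: u_1 = a_1 − (3/17)·u_0 = (-12/17, -48/17).

u_1 = (-12/17, -48/17)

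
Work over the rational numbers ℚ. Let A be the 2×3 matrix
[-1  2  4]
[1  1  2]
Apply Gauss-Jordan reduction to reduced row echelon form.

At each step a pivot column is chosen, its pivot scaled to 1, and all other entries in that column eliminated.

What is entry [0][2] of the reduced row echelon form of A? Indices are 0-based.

M[0][2] = 0

pivot(0,0)=-1: scale R0 → (1, -2, -4)
  clear (1,0): R1 −= (1)R0 → (0, 3, 6)
pivot(1,1)=3: scale R1 → (0, 1, 2)
  clear (0,1): R0 −= (-2)R1 → (1, 0, 0)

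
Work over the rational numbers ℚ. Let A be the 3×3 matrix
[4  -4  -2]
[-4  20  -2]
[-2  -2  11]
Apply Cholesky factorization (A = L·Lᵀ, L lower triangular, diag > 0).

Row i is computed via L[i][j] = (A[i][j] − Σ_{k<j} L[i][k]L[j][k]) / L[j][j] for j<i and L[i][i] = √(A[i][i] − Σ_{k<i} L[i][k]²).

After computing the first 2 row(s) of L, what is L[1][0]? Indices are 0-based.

L[1][0] = -2

Step 1: L[0][0] = √(4) = 2.
  L[1][0] = (-4) / L[0][0] = -2.
Step 2: L[1][1] = √(16) = 4.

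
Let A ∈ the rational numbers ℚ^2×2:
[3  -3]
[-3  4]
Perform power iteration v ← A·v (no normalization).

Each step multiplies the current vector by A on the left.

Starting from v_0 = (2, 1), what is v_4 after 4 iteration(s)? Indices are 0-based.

v_0 = (2, 1).
v_1 = A·v_0 = (3, -2).
v_2 = A·v_1 = (15, -17).
v_3 = A·v_2 = (96, -113).
v_4 = A·v_3 = (627, -740).

v_4 = (627, -740)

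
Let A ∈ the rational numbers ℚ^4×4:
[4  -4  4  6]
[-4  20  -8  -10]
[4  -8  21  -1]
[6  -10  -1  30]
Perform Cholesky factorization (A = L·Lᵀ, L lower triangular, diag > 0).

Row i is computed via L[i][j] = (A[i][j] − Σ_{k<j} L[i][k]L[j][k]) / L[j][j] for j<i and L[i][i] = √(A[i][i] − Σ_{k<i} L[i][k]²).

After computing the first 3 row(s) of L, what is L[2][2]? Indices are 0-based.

Step 1: L[0][0] = √(4) = 2.
  L[1][0] = (-4) / L[0][0] = -2.
Step 2: L[1][1] = √(16) = 4.
  L[2][0] = (4) / L[0][0] = 2.
  L[2][1] = (-4) / L[1][1] = -1.
Step 3: L[2][2] = √(16) = 4.

L[2][2] = 4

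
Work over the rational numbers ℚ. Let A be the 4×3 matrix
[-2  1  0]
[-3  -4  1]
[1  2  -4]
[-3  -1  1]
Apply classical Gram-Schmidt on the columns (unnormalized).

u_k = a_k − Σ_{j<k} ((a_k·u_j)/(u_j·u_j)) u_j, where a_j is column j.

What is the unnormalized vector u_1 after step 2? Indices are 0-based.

u_1 = (53/23, -47/23, 31/23, 22/23)

Step 1: u_0 = a_0 = (-2, -3, 1, -3).
Step 2: u_1 = a_1 − (15/23)·u_0 = (53/23, -47/23, 31/23, 22/23).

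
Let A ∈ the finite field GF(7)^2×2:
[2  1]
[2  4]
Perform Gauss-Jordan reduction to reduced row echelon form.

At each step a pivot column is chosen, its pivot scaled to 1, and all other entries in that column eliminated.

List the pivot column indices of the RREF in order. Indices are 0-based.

step 1: normalize row 0 (÷2) = (1, 4)
  row 1: subtract 2×row0 = (0, 3)
step 2: normalize row 1 (÷3) = (0, 1)
  row 0: subtract 4×row1 = (1, 0)

pivot columns: 0, 1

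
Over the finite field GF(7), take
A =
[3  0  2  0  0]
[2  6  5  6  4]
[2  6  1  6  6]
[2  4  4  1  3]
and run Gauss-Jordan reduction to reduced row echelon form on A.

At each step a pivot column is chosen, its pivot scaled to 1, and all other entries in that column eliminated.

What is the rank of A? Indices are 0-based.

step 1: normalize row 0 (÷3) = (1, 0, 3, 0, 0)
  row 1: subtract 2×row0 = (0, 6, 6, 6, 4)
  row 2: subtract 2×row0 = (0, 6, 2, 6, 6)
  row 3: subtract 2×row0 = (0, 4, 5, 1, 3)
step 2: normalize row 1 (÷6) = (0, 1, 1, 1, 3)
  row 2: subtract 6×row1 = (0, 0, 3, 0, 2)
  row 3: subtract 4×row1 = (0, 0, 1, 4, 5)
step 3: normalize row 2 (÷3) = (0, 0, 1, 0, 3)
  row 0: subtract 3×row2 = (1, 0, 0, 0, 5)
  row 1: subtract 1×row2 = (0, 1, 0, 1, 0)
  row 3: subtract 1×row2 = (0, 0, 0, 4, 2)
step 4: normalize row 3 (÷4) = (0, 0, 0, 1, 4)
  row 1: subtract 1×row3 = (0, 1, 0, 0, 3)

rank = 4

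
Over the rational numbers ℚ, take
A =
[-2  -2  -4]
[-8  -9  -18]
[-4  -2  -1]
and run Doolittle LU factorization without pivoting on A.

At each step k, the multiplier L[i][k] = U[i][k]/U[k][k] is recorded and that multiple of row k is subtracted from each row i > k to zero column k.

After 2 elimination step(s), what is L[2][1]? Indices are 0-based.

L[2][1] = -2

Step 1: pivot at (0,0) is -2.
  row1 ← row1 − (4)·row0  ⇒  L[1][0]=4, U row1=(0, -1, -2)
  row2 ← row2 − (2)·row0  ⇒  L[2][0]=2, U row2=(0, 2, 7)
Step 2: pivot at (1,1) is -1.
  row2 ← row2 − (-2)·row1  ⇒  L[2][1]=-2, U row2=(0, 0, 3)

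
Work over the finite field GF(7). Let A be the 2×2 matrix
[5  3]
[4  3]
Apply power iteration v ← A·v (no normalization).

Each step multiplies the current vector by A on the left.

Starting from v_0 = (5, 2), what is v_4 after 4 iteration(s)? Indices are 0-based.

v_0 = (5, 2).
v_1 = A·v_0 = (3, 5).
v_2 = A·v_1 = (2, 6).
v_3 = A·v_2 = (0, 5).
v_4 = A·v_3 = (1, 1).

v_4 = (1, 1)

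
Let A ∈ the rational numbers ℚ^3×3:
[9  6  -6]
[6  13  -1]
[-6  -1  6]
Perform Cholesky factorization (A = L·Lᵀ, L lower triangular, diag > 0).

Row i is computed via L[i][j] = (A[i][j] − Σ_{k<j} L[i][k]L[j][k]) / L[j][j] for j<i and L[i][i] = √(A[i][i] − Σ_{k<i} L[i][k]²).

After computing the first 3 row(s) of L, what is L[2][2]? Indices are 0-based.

L[2][2] = 1

Step 1: L[0][0] = √(9) = 3.
  L[1][0] = (6) / L[0][0] = 2.
Step 2: L[1][1] = √(9) = 3.
  L[2][0] = (-6) / L[0][0] = -2.
  L[2][1] = (3) / L[1][1] = 1.
Step 3: L[2][2] = √(1) = 1.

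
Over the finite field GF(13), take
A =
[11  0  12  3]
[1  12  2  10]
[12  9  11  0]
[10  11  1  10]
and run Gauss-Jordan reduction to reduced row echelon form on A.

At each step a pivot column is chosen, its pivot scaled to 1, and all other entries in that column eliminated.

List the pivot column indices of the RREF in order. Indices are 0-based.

[1] R0 /= 11  ⇒  (1, 0, 7, 5)
     R1 -= 1·R0  ⇒  (0, 12, 8, 5)
     R2 -= 12·R0  ⇒  (0, 9, 5, 5)
     R3 -= 10·R0  ⇒  (0, 11, 9, 12)
[2] R1 /= 12  ⇒  (0, 1, 5, 8)
     R2 -= 9·R1  ⇒  (0, 0, 12, 11)
     R3 -= 11·R1  ⇒  (0, 0, 6, 2)
[3] R2 /= 12  ⇒  (0, 0, 1, 2)
     R0 -= 7·R2  ⇒  (1, 0, 0, 4)
     R1 -= 5·R2  ⇒  (0, 1, 0, 11)
     R3 -= 6·R2  ⇒  (0, 0, 0, 3)
[4] R3 /= 3  ⇒  (0, 0, 0, 1)
     R0 -= 4·R3  ⇒  (1, 0, 0, 0)
     R1 -= 11·R3  ⇒  (0, 1, 0, 0)
     R2 -= 2·R3  ⇒  (0, 0, 1, 0)

pivot columns: 0, 1, 2, 3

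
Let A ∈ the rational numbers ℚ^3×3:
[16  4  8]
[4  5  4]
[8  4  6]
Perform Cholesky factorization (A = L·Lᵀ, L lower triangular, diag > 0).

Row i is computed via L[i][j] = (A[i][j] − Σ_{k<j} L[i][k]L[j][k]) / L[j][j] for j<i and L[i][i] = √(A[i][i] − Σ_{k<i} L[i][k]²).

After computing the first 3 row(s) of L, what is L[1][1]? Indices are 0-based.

L[1][1] = 2

Step 1: L[0][0] = √(16) = 4.
  L[1][0] = (4) / L[0][0] = 1.
Step 2: L[1][1] = √(4) = 2.
  L[2][0] = (8) / L[0][0] = 2.
  L[2][1] = (2) / L[1][1] = 1.
Step 3: L[2][2] = √(1) = 1.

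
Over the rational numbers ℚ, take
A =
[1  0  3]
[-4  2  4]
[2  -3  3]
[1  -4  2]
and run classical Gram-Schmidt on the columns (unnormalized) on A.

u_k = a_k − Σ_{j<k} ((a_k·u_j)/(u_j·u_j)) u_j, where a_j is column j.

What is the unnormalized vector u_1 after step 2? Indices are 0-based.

u_1 = (9/11, -14/11, -15/11, -35/11)

Step 1: u_0 = a_0 = (1, -4, 2, 1).
Step 2: u_1 = a_1 − (-9/11)·u_0 = (9/11, -14/11, -15/11, -35/11).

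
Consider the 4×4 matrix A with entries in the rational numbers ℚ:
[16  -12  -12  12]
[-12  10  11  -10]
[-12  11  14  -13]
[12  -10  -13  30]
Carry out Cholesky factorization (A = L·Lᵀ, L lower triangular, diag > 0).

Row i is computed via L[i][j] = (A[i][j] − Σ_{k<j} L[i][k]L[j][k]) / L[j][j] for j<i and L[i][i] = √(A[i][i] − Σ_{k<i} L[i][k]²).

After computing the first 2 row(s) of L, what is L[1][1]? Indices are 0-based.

Step 1: L[0][0] = √(16) = 4.
  L[1][0] = (-12) / L[0][0] = -3.
Step 2: L[1][1] = √(1) = 1.

L[1][1] = 1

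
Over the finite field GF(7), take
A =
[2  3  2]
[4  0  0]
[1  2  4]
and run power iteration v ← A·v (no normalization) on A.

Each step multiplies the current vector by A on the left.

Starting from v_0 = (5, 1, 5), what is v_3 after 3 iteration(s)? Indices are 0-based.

v_3 = (0, 3, 6)

v_0 = (5, 1, 5).
v_1 = A·v_0 = (2, 6, 6).
v_2 = A·v_1 = (6, 1, 3).
v_3 = A·v_2 = (0, 3, 6).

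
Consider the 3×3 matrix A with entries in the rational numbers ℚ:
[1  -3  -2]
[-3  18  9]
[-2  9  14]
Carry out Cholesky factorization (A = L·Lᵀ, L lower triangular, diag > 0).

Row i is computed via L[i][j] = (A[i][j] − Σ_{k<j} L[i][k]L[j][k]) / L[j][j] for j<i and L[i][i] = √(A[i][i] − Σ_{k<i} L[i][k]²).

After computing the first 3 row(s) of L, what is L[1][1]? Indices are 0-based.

L[1][1] = 3

Step 1: L[0][0] = √(1) = 1.
  L[1][0] = (-3) / L[0][0] = -3.
Step 2: L[1][1] = √(9) = 3.
  L[2][0] = (-2) / L[0][0] = -2.
  L[2][1] = (3) / L[1][1] = 1.
Step 3: L[2][2] = √(9) = 3.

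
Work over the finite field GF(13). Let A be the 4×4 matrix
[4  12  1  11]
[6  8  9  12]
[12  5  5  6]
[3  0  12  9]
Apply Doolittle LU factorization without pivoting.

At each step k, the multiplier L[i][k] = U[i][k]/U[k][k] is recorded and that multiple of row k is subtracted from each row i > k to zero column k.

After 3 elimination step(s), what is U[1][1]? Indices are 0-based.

k=0: U[0][0]=4
  eliminate (1,0): mult=8, new row 1: (0, 3, 1, 2); set L[1][0]=8
  eliminate (2,0): mult=3, new row 2: (0, 8, 2, 12); set L[2][0]=3
  eliminate (3,0): mult=4, new row 3: (0, 4, 8, 4); set L[3][0]=4
k=1: U[1][1]=3
  eliminate (2,1): mult=7, new row 2: (0, 0, 8, 11); set L[2][1]=7
  eliminate (3,1): mult=10, new row 3: (0, 0, 11, 10); set L[3][1]=10
k=2: U[2][2]=8
  eliminate (3,2): mult=3, new row 3: (0, 0, 0, 3); set L[3][2]=3

U[1][1] = 3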